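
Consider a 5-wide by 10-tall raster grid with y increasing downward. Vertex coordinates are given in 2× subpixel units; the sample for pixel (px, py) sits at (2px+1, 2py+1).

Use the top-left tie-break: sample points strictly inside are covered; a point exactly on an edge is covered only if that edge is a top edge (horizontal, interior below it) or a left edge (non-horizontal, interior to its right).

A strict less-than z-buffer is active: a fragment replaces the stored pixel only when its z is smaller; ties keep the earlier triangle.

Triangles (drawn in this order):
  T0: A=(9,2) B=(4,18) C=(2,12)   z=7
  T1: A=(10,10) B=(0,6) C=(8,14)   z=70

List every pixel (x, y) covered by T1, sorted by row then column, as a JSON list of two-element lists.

T0:
  2·area = 62
  edge (9, 2)→(4, 18): d=(-5,16) right/bottom  bias=-1
  edge (4, 18)→(2, 12): d=(-2,-6) top-left  bias=+0
  edge (2, 12)→(9, 2): d=(7,-10) top-left  bias=+0
    (3,2)@(7, 5): e=[17,44,1] → #
    (4,2)@(9, 5): e=[-15,56,21] → ·
    (3,3)@(7, 7): e=[7,40,15] → #
    (4,3)@(9, 7): e=[-25,52,35] → ·
    (0,4)@(1, 9): e=[93,0,-31] → ·  [on edge]
    (2,4)@(5, 9): e=[29,24,9] → #
    (3,4)@(7, 9): e=[-3,36,29] → ·
    (1,5)@(3, 11): e=[51,8,3] → #
    (3,5)@(7, 11): e=[-13,32,43] → ·
    (1,6)@(3, 13): e=[41,4,17] → #
    (3,6)@(7, 13): e=[-23,28,57] → ·
    (1,7)@(3, 15): e=[31,0,31] → #  [on edge]
  covered (8 px):
    · · · · ·
    · · · · ·
    · · · # ·
    · · · # ·
    · · # · ·
    · # # · ·
    · # # · ·
    · # · · ·
    · · · · ·
    · · · · ·
T1:
  2·area = 48  (B↔C swapped to make it positive)
  edge (10, 10)→(8, 14): d=(-2,4) right/bottom  bias=-1
  edge (8, 14)→(0, 6): d=(-8,-8) top-left  bias=+0
  edge (0, 6)→(10, 10): d=(10,4) right/bottom  bias=-1
    (0,3)@(1, 7): e=[42,0,6] → #  [on edge]
    (1,3)@(3, 7): e=[34,16,-2] → ·
    (0,4)@(1, 9): e=[38,-16,26] → ·
    (1,4)@(3, 9): e=[30,0,18] → #  [on edge]
    (2,4)@(5, 9): e=[22,16,10] → #
    (3,4)@(7, 9): e=[14,32,2] → #
    (4,4)@(9, 9): e=[6,48,-6] → ·
    (1,5)@(3, 11): e=[26,-16,38] → ·
    (2,5)@(5, 11): e=[18,0,30] → #  [on edge]
    (4,5)@(9, 11): e=[2,32,14] → #
    (2,6)@(5, 13): e=[14,-16,50] → ·
    (3,6)@(7, 13): e=[6,0,42] → #  [on edge]
    (4,7)@(9, 15): e=[-6,0,54] → ·  [on edge]
  covered (8 px):
    · · · · ·
    · · · · ·
    · · · · ·
    # · · · ·
    · # # # ·
    · · # # #
    · · · # ·
    · · · · ·
    · · · · ·
    · · · · ·

Answer: [[0,3],[1,4],[2,4],[3,4],[2,5],[3,5],[4,5],[3,6]]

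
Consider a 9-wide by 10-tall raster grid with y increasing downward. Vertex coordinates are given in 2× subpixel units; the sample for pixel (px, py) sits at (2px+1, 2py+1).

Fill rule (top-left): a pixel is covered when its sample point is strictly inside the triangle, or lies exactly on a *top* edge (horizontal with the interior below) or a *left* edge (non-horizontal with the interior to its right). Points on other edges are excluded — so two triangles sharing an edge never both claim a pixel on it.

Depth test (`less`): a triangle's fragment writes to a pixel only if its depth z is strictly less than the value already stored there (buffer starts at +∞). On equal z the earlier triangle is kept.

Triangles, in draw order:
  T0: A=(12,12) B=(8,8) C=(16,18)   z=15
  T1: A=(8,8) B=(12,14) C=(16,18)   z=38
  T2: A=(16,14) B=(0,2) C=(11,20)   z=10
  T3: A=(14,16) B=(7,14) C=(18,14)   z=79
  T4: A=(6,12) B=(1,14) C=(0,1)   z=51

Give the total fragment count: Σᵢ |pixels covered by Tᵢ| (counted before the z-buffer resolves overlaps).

T0:
  2·area = 8  (B↔C swapped to make it positive)
  edge (12, 12)→(16, 18): d=(4,6) right/bottom  bias=-1
  edge (16, 18)→(8, 8): d=(-8,-10) top-left  bias=+0
  edge (8, 8)→(12, 12): d=(4,4) right/bottom  bias=-1
    (0,0)@(1, 1): e=[22,-14,0] → .  [on edge]
    (1,1)@(3, 3): e=[18,-10,0] → .  [on edge]
    (2,2)@(5, 5): e=[14,-6,0] → .  [on edge]
    (3,3)@(7, 7): e=[10,-2,0] → .  [on edge]
    (4,4)@(9, 9): e=[6,2,0] → .  [on edge]
    (5,5)@(11, 11): e=[2,6,0] → .  [on edge]
    (6,6)@(13, 13): e=[-2,10,0] → .  [on edge]
    (7,7)@(15, 15): e=[-6,14,0] → .  [on edge]
    (8,8)@(17, 17): e=[-10,18,0] → .  [on edge]
  covered (0 px):
    . . . . . . . . .
    . . . . . . . . .
    . . . . . . . . .
    . . . . . . . . .
    . . . . . . . . .
    . . . . . . . . .
    . . . . . . . . .
    . . . . . . . . .
    . . . . . . . . .
    . . . . . . . . .
T1:
  2·area = 8  (B↔C swapped to make it positive)
  edge (8, 8)→(16, 18): d=(8,10) right/bottom  bias=-1
  edge (16, 18)→(12, 14): d=(-4,-4) top-left  bias=+0
  edge (12, 14)→(8, 8): d=(-4,-6) top-left  bias=+0
    (0,1)@(1, 3): e=[30,0,-22] → .  [on edge]
    (1,2)@(3, 5): e=[26,0,-18] → .  [on edge]
    (2,3)@(5, 7): e=[22,0,-14] → .  [on edge]
    (3,4)@(7, 9): e=[18,0,-10] → .  [on edge]
    (4,5)@(9, 11): e=[14,0,-6] → .  [on edge]
    (5,6)@(11, 13): e=[10,0,-2] → .  [on edge]
    (6,7)@(13, 15): e=[6,0,2] → X  [on edge]
    (7,7)@(15, 15): e=[-14,8,14] → .
    (6,8)@(13, 17): e=[22,-8,-6] → .
    (7,8)@(15, 17): e=[2,0,6] → X  [on edge]
    (8,8)@(17, 17): e=[-18,8,18] → .
    (7,9)@(15, 19): e=[18,-8,-2] → .
    (8,9)@(17, 19): e=[-2,0,10] → .  [on edge]
  covered (2 px):
    . . . . . . . . .
    . . . . . . . . .
    . . . . . . . . .
    . . . . . . . . .
    . . . . . . . . .
    . . . . . . . . .
    . . . . . . . . .
    . . . . . . X . .
    . . . . . . . X .
    . . . . . . . . .
T2:
  2·area = 156  (B↔C swapped to make it positive)
  edge (16, 14)→(11, 20): d=(-5,6) right/bottom  bias=-1
  edge (11, 20)→(0, 2): d=(-11,-18) top-left  bias=+0
  edge (0, 2)→(16, 14): d=(16,12) right/bottom  bias=-1
    (0,1)@(1, 3): e=[145,7,4] → X
    (1,1)@(3, 3): e=[133,43,-20] → .
    (0,2)@(1, 5): e=[135,-15,36] → .
    (1,2)@(3, 5): e=[123,21,12] → X
    (2,2)@(5, 5): e=[111,57,-12] → .
    (1,3)@(3, 7): e=[113,-1,44] → .
    (2,3)@(5, 7): e=[101,35,20] → X
    (3,3)@(7, 7): e=[89,71,-4] → .
    (2,4)@(5, 9): e=[91,13,52] → X
    (3,4)@(7, 9): e=[79,49,28] → X
    (4,4)@(9, 9): e=[67,85,4] → X
    (5,4)@(11, 9): e=[55,121,-20] → .
  covered (20 px):
    . . . . . . . . .
    X . . . . . . . .
    . X . . . . . . .
    . . X . . . . . .
    . . X X X . . . .
    . . . X X X . . .
    . . . X X X X . .
    . . . . X X X X .
    . . . . . X X . .
    . . . . . X . . .
T3:
  2·area = 22
  edge (14, 16)→(7, 14): d=(-7,-2) top-left  bias=+0
  edge (7, 14)→(18, 14): d=(11,0) top-left  bias=+0
  edge (18, 14)→(14, 16): d=(-4,2) right/bottom  bias=-1
    (5,7)@(11, 15): e=[1,11,10] → X
    (6,7)@(13, 15): e=[5,11,6] → X
    (7,7)@(15, 15): e=[9,11,2] → X
    (8,7)@(17, 15): e=[13,11,-2] → .
    (5,8)@(11, 17): e=[-13,33,2] → .
    (6,8)@(13, 17): e=[-9,33,-2] → .
    (7,8)@(15, 17): e=[-5,33,-6] → .
  covered (3 px):
    . . . . . . . . .
    . . . . . . . . .
    . . . . . . . . .
    . . . . . . . . .
    . . . . . . . . .
    . . . . . . . . .
    . . . . . . . . .
    . . . . . X X X .
    . . . . . . . . .
    . . . . . . . . .
T4:
  2·area = 67
  edge (6, 12)→(1, 14): d=(-5,2) right/bottom  bias=-1
  edge (1, 14)→(0, 1): d=(-1,-13) top-left  bias=+0
  edge (0, 1)→(6, 12): d=(6,11) right/bottom  bias=-1
    (0,1)@(1, 3): e=[55,11,1] → X
    (1,1)@(3, 3): e=[51,37,-21] → .
    (0,2)@(1, 5): e=[45,9,13] → X
    (1,2)@(3, 5): e=[41,35,-9] → .
    (0,3)@(1, 7): e=[35,7,25] → X
    (1,3)@(3, 7): e=[31,33,3] → X
    (2,3)@(5, 7): e=[27,59,-19] → .
    (0,4)@(1, 9): e=[25,5,37] → X
    (2,4)@(5, 9): e=[17,57,-7] → .
    (0,5)@(1, 11): e=[15,3,49] → X
    (2,5)@(5, 11): e=[7,55,5] → X
    (3,5)@(7, 11): e=[3,81,-17] → .
  covered (11 px):
    . . . . . . . . .
    X . . . . . . . .
    X . . . . . . . .
    X X . . . . . . .
    X X . . . . . . .
    X X X . . . . . .
    X X . . . . . . .
    . . . . . . . . .
    . . . . . . . . .
    . . . . . . . . .

Answer: 36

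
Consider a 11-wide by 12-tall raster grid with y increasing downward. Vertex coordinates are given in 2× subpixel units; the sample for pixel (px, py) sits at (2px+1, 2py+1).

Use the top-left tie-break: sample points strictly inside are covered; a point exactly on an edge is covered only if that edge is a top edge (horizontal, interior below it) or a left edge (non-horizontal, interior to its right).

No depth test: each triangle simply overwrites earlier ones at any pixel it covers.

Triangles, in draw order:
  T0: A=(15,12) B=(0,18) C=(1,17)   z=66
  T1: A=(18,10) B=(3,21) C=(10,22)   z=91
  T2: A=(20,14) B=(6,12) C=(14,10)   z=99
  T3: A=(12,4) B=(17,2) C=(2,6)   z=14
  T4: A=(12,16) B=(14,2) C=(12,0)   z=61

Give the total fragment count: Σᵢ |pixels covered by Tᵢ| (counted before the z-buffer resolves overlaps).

T0:
  2·area = 9
  edge (15, 12)→(0, 18): d=(-15,6) right/bottom  bias=-1
  edge (0, 18)→(1, 17): d=(1,-1) top-left  bias=+0
  edge (1, 17)→(15, 12): d=(14,-5) top-left  bias=+0
    (8,0)@(17, 1): e=[153,0,-144] → ·  [on edge]
    (7,1)@(15, 3): e=[135,0,-126] → ·  [on edge]
    (6,2)@(13, 5): e=[117,0,-108] → ·  [on edge]
    (5,3)@(11, 7): e=[99,0,-90] → ·  [on edge]
    (4,4)@(9, 9): e=[81,0,-72] → ·  [on edge]
    (3,5)@(7, 11): e=[63,0,-54] → ·  [on edge]
    (2,6)@(5, 13): e=[45,0,-36] → ·  [on edge]
    (1,7)@(3, 15): e=[27,0,-18] → ·  [on edge]
    (3,7)@(7, 15): e=[3,4,2] → █
    (4,7)@(9, 15): e=[-9,6,12] → ·
    (0,8)@(1, 17): e=[9,0,0] → █  [on edge]
    (1,8)@(3, 17): e=[-3,2,10] → ·
  covered (2 px):
    · · · · · · · · · · ·
    · · · · · · · · · · ·
    · · · · · · · · · · ·
    · · · · · · · · · · ·
    · · · · · · · · · · ·
    · · · · · · · · · · ·
    · · · · · · · · · · ·
    · · · █ · · · · · · ·
    █ · · · · · · · · · ·
    · · · · · · · · · · ·
    · · · · · · · · · · ·
    · · · · · · · · · · ·
T1:
  2·area = 92  (B↔C swapped to make it positive)
  edge (18, 10)→(10, 22): d=(-8,12) right/bottom  bias=-1
  edge (10, 22)→(3, 21): d=(-7,-1) top-left  bias=+0
  edge (3, 21)→(18, 10): d=(15,-11) top-left  bias=+0
    (8,5)@(17, 11): e=[4,84,4] → █
    (9,5)@(19, 11): e=[-20,86,26] → ·
    (7,6)@(15, 13): e=[12,68,12] → █
    (8,6)@(17, 13): e=[-12,70,34] → ·
    (6,7)@(13, 15): e=[20,52,20] → █
    (7,7)@(15, 15): e=[-4,54,42] → ·
    (4,8)@(9, 17): e=[52,34,6] → █
    (5,8)@(11, 17): e=[28,36,28] → █
    (7,8)@(15, 17): e=[-20,40,72] → ·
    (3,9)@(7, 19): e=[60,18,14] → █
    (6,9)@(13, 19): e=[-12,24,80] → ·
    (1,10)@(3, 21): e=[92,0,0] → █  [on edge]
    (8,11)@(17, 23): e=[-92,0,184] → ·  [on edge]
  covered (13 px):
    · · · · · · · · · · ·
    · · · · · · · · · · ·
    · · · · · · · · · · ·
    · · · · · · · · · · ·
    · · · · · · · · · · ·
    · · · · · · · · █ · ·
    · · · · · · · █ · · ·
    · · · · · · █ · · · ·
    · · · · █ █ █ · · · ·
    · · · █ █ █ · · · · ·
    · █ █ █ █ · · · · · ·
    · · · · · · · · · · ·
T2:
  2·area = 44
  edge (20, 14)→(6, 12): d=(-14,-2) top-left  bias=+0
  edge (6, 12)→(14, 10): d=(8,-2) top-left  bias=+0
  edge (14, 10)→(20, 14): d=(6,4) right/bottom  bias=-1
    (5,5)@(11, 11): e=[24,2,18] → █
    (6,5)@(13, 11): e=[28,6,10] → █
    (7,5)@(15, 11): e=[32,10,2] → █
    (8,5)@(17, 11): e=[36,14,-6] → ·
    (5,6)@(11, 13): e=[-4,18,30] → ·
    (6,6)@(13, 13): e=[0,22,22] → █  [on edge]
    (8,6)@(17, 13): e=[8,30,6] → █
    (9,6)@(19, 13): e=[12,34,-2] → ·
    (6,7)@(13, 15): e=[-28,38,34] → ·
    (7,7)@(15, 15): e=[-24,42,26] → ·
    (8,7)@(17, 15): e=[-20,46,18] → ·
  covered (6 px):
    · · · · · · · · · · ·
    · · · · · · · · · · ·
    · · · · · · · · · · ·
    · · · · · · · · · · ·
    · · · · · · · · · · ·
    · · · · · █ █ █ · · ·
    · · · · · · █ █ █ · ·
    · · · · · · · · · · ·
    · · · · · · · · · · ·
    · · · · · · · · · · ·
    · · · · · · · · · · ·
    · · · · · · · · · · ·
T3:
  2·area = 10  (B↔C swapped to make it positive)
  edge (12, 4)→(2, 6): d=(-10,2) right/bottom  bias=-1
  edge (2, 6)→(17, 2): d=(15,-4) top-left  bias=+0
  edge (17, 2)→(12, 4): d=(-5,2) right/bottom  bias=-1
    (8,1)@(17, 3): e=[0,15,-5] → ·  [on edge]
    (3,2)@(7, 5): e=[0,5,5] → ·  [on edge]
  covered (0 px):
    · · · · · · · · · · ·
    · · · · · · · · · · ·
    · · · · · · · · · · ·
    · · · · · · · · · · ·
    · · · · · · · · · · ·
    · · · · · · · · · · ·
    · · · · · · · · · · ·
    · · · · · · · · · · ·
    · · · · · · · · · · ·
    · · · · · · · · · · ·
    · · · · · · · · · · ·
    · · · · · · · · · · ·
T4:
  2·area = 32  (B↔C swapped to make it positive)
  edge (12, 16)→(12, 0): d=(0,-16) top-left  bias=+0
  edge (12, 0)→(14, 2): d=(2,2) right/bottom  bias=-1
  edge (14, 2)→(12, 16): d=(-2,14) right/bottom  bias=-1
    (6,0)@(13, 1): e=[16,0,16] → ·  [on edge]
    (6,1)@(13, 3): e=[16,4,12] → █
    (7,1)@(15, 3): e=[48,0,-16] → ·  [on edge]
    (6,2)@(13, 5): e=[16,8,8] → █
    (7,2)@(15, 5): e=[48,4,-20] → ·
    (8,2)@(17, 5): e=[80,0,-48] → ·  [on edge]
    (6,3)@(13, 7): e=[16,12,4] → █
    (7,3)@(15, 7): e=[48,8,-24] → ·
    (9,3)@(19, 7): e=[112,0,-80] → ·  [on edge]
    (6,4)@(13, 9): e=[16,16,0] → ·  [on edge]
    (10,4)@(21, 9): e=[144,0,-112] → ·  [on edge]
    (5,11)@(11, 23): e=[-16,48,0] → ·  [on edge]
  covered (3 px):
    · · · · · · · · · · ·
    · · · · · · █ · · · ·
    · · · · · · █ · · · ·
    · · · · · · █ · · · ·
    · · · · · · · · · · ·
    · · · · · · · · · · ·
    · · · · · · · · · · ·
    · · · · · · · · · · ·
    · · · · · · · · · · ·
    · · · · · · · · · · ·
    · · · · · · · · · · ·
    · · · · · · · · · · ·

Final: 24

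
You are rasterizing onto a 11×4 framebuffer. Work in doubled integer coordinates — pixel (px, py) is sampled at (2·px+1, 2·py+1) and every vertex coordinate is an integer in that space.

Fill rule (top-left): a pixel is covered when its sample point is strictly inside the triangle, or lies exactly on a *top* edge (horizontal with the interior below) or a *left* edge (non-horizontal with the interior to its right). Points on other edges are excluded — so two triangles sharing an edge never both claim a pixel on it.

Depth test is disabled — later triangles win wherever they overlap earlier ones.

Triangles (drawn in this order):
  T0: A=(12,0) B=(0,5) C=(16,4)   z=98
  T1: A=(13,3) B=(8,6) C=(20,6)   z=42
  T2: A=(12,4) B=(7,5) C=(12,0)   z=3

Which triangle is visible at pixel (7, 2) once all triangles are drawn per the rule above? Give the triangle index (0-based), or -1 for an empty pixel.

T0:
  2·area = 68  (B↔C swapped to make it positive)
  edge (12, 0)→(16, 4): d=(4,4) right/bottom  bias=-1
  edge (16, 4)→(0, 5): d=(-16,1) right/bottom  bias=-1
  edge (0, 5)→(12, 0): d=(12,-5) top-left  bias=+0
    (5,0)@(11, 1): e=[8,53,7] → █
    (6,0)@(13, 1): e=[0,51,17] → ·  [on edge]
    (2,1)@(5, 3): e=[40,27,1] → █
    (3,1)@(7, 3): e=[32,25,11] → █
    (4,1)@(9, 3): e=[24,23,21] → █
    (6,1)@(13, 3): e=[8,19,41] → █
    (7,1)@(15, 3): e=[0,17,51] → ·  [on edge]
    (2,2)@(5, 5): e=[48,-5,25] → ·
    (3,2)@(7, 5): e=[40,-7,35] → ·
    (4,2)@(9, 5): e=[32,-9,45] → ·
    (5,2)@(11, 5): e=[24,-11,55] → ·
    (6,2)@(13, 5): e=[16,-13,65] → ·
    (8,2)@(17, 5): e=[0,-17,85] → ·  [on edge]
    (9,3)@(19, 7): e=[0,-51,119] → ·  [on edge]
  covered (6 px):
    · · · · · █ · · · · ·
    · · █ █ █ █ █ · · · ·
    · · · · · · · · · · ·
    · · · · · · · · · · ·
T1:
  2·area = 36  (B↔C swapped to make it positive)
  edge (13, 3)→(20, 6): d=(7,3) right/bottom  bias=-1
  edge (20, 6)→(8, 6): d=(-12,0) right/bottom  bias=-1
  edge (8, 6)→(13, 3): d=(5,-3) top-left  bias=+0
    (6,1)@(13, 3): e=[0,36,0] → ·  [on edge]
    (5,2)@(11, 5): e=[20,12,4] → █
    (6,2)@(13, 5): e=[14,12,10] → █
    (7,2)@(15, 5): e=[8,12,16] → █
    (8,2)@(17, 5): e=[2,12,22] → █
    (9,2)@(19, 5): e=[-4,12,28] → ·
    (5,3)@(11, 7): e=[34,-12,14] → ·
    (6,3)@(13, 7): e=[28,-12,20] → ·
    (7,3)@(15, 7): e=[22,-12,26] → ·
    (8,3)@(17, 7): e=[16,-12,32] → ·
  covered (4 px):
    · · · · · · · · · · ·
    · · · · · · · · · · ·
    · · · · · █ █ █ █ · ·
    · · · · · · · · · · ·
T2:
  2·area = 20
  edge (12, 4)→(7, 5): d=(-5,1) right/bottom  bias=-1
  edge (7, 5)→(12, 0): d=(5,-5) top-left  bias=+0
  edge (12, 0)→(12, 4): d=(0,4) right/bottom  bias=-1
    (5,0)@(11, 1): e=[16,0,4] → █  [on edge]
    (6,0)@(13, 1): e=[14,10,-4] → ·
    (4,1)@(9, 3): e=[8,0,12] → █  [on edge]
    (6,1)@(13, 3): e=[4,20,-4] → ·
    (8,1)@(17, 3): e=[0,40,-20] → ·  [on edge]
    (3,2)@(7, 5): e=[0,0,20] → ·  [on edge]
    (4,2)@(9, 5): e=[-2,10,12] → ·
    (5,2)@(11, 5): e=[-4,20,4] → ·
    (2,3)@(5, 7): e=[-8,0,28] → ·  [on edge]
  covered (3 px):
    · · · · · █ · · · · ·
    · · · · █ █ · · · · ·
    · · · · · · · · · · ·
    · · · · · · · · · · ·

Z-buffer (winner per pixel, '.' = empty):
  . . . . . 2 . . . . .
  . . 0 0 2 2 0 . . . .
  . . . . . 1 1 1 1 . .
  . . . . . . . . . . .

Answer: 1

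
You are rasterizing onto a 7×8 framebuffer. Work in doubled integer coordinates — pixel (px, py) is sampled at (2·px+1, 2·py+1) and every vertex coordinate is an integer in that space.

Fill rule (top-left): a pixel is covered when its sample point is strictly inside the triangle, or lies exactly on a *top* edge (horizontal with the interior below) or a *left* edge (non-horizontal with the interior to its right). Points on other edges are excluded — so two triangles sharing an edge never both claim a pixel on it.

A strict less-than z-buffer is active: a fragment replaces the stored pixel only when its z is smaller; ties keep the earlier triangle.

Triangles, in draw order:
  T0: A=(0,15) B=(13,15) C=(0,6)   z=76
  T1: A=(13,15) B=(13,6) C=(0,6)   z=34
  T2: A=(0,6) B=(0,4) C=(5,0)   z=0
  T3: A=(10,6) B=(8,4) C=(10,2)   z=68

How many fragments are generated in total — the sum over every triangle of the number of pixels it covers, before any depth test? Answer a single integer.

T0:
  2·area = 117  (B↔C swapped to make it positive)
  edge (0, 15)→(0, 6): d=(0,-9) top-left  bias=+0
  edge (0, 6)→(13, 15): d=(13,9) right/bottom  bias=-1
  edge (13, 15)→(0, 15): d=(-13,0) right/bottom  bias=-1
    (0,3)@(1, 7): e=[9,4,104] → X
    (1,3)@(3, 7): e=[27,-14,104] → .
    (0,4)@(1, 9): e=[9,30,78] → X
    (1,4)@(3, 9): e=[27,12,78] → X
    (2,4)@(5, 9): e=[45,-6,78] → .
    (0,5)@(1, 11): e=[9,56,52] → X
    (2,5)@(5, 11): e=[45,20,52] → X
    (3,5)@(7, 11): e=[63,2,52] → X
    (4,5)@(9, 11): e=[81,-16,52] → .
    (0,6)@(1, 13): e=[9,82,26] → X
    (4,6)@(9, 13): e=[81,10,26] → X
    (5,6)@(11, 13): e=[99,-8,26] → .
    (0,7)@(1, 15): e=[9,108,0] → .  [on edge]
    (1,7)@(3, 15): e=[27,90,0] → .  [on edge]
    (2,7)@(5, 15): e=[45,72,0] → .  [on edge]
    (3,7)@(7, 15): e=[63,54,0] → .  [on edge]
    (4,7)@(9, 15): e=[81,36,0] → .  [on edge]
    (5,7)@(11, 15): e=[99,18,0] → .  [on edge]
    (6,7)@(13, 15): e=[117,0,0] → .  [on edge]
  covered (12 px):
    . . . . . . .
    . . . . . . .
    . . . . . . .
    X . . . . . .
    X X . . . . .
    X X X X . . .
    X X X X X . .
    . . . . . . .
T1:
  2·area = 117  (B↔C swapped to make it positive)
  edge (13, 15)→(0, 6): d=(-13,-9) top-left  bias=+0
  edge (0, 6)→(13, 6): d=(13,0) top-left  bias=+0
  edge (13, 6)→(13, 15): d=(0,9) right/bottom  bias=-1
    (6,0)@(13, 1): e=[182,-65,0] → .  [on edge]
    (6,1)@(13, 3): e=[156,-39,0] → .  [on edge]
    (6,2)@(13, 5): e=[130,-13,0] → .  [on edge]
    (1,3)@(3, 7): e=[14,13,90] → X
    (2,3)@(5, 7): e=[32,13,72] → X
    (3,3)@(7, 7): e=[50,13,54] → X
    (4,3)@(9, 7): e=[68,13,36] → X
    (5,3)@(11, 7): e=[86,13,18] → X
    (6,3)@(13, 7): e=[104,13,0] → .  [on edge]
    (1,4)@(3, 9): e=[-12,39,90] → .
    (2,4)@(5, 9): e=[6,39,72] → X
    (6,4)@(13, 9): e=[78,39,0] → .  [on edge]
    (6,5)@(13, 11): e=[52,65,0] → .  [on edge]
    (6,6)@(13, 13): e=[26,91,0] → .  [on edge]
    (6,7)@(13, 15): e=[0,117,0] → .  [on edge]
  covered (12 px):
    . . . . . . .
    . . . . . . .
    . . . . . . .
    . X X X X X .
    . . X X X X .
    . . . . X X .
    . . . . . X .
    . . . . . . .
T2:
  2·area = 10
  edge (0, 6)→(0, 4): d=(0,-2) top-left  bias=+0
  edge (0, 4)→(5, 0): d=(5,-4) top-left  bias=+0
  edge (5, 0)→(0, 6): d=(-5,6) right/bottom  bias=-1
  covered (0 px):
    . . . . . . .
    . . . . . . .
    . . . . . . .
    . . . . . . .
    . . . . . . .
    . . . . . . .
    . . . . . . .
    . . . . . . .
T3:
  2·area = 8
  edge (10, 6)→(8, 4): d=(-2,-2) top-left  bias=+0
  edge (8, 4)→(10, 2): d=(2,-2) top-left  bias=+0
  edge (10, 2)→(10, 6): d=(0,4) right/bottom  bias=-1
    (2,0)@(5, 1): e=[0,-12,20] → .  [on edge]
    (5,0)@(11, 1): e=[12,0,-4] → .  [on edge]
    (3,1)@(7, 3): e=[0,-4,12] → .  [on edge]
    (4,1)@(9, 3): e=[4,0,4] → X  [on edge]
    (5,1)@(11, 3): e=[8,4,-4] → .
    (3,2)@(7, 5): e=[-4,0,12] → .  [on edge]
    (4,2)@(9, 5): e=[0,4,4] → X  [on edge]
    (5,2)@(11, 5): e=[4,8,-4] → .
    (2,3)@(5, 7): e=[-12,0,20] → .  [on edge]
    (4,3)@(9, 7): e=[-4,8,4] → .
    (5,3)@(11, 7): e=[0,12,-4] → .  [on edge]
    (1,4)@(3, 9): e=[-20,0,28] → .  [on edge]
    (6,4)@(13, 9): e=[0,20,-12] → .  [on edge]
    (0,5)@(1, 11): e=[-28,0,36] → .  [on edge]
  covered (2 px):
    . . . . . . .
    . . . . X . .
    . . . . X . .
    . . . . . . .
    . . . . . . .
    . . . . . . .
    . . . . . . .
    . . . . . . .

Final: 26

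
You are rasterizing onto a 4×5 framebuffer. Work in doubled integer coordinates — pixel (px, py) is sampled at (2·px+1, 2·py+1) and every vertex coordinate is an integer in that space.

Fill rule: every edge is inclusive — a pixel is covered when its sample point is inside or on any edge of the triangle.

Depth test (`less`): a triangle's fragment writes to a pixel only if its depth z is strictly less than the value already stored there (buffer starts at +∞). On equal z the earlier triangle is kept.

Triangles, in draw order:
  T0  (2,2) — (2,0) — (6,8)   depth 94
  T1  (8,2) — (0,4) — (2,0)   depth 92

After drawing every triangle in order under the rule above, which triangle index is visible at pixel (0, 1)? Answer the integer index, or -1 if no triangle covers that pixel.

T0:
  2·area = 8
  edge (2, 2)→(2, 0): d=(0,-2) inclusive
  edge (2, 0)→(6, 8): d=(4,8) inclusive
  edge (6, 8)→(2, 2): d=(-4,-6) inclusive
    (1,1)@(3, 3): e=[2,4,2] → █
    (2,1)@(5, 3): e=[6,-12,14] → ·
    (1,2)@(3, 5): e=[2,12,-6] → ·
  covered (1 px):
    · · · ·
    · █ · ·
    · · · ·
    · · · ·
    · · · ·
T1:
  2·area = 28
  edge (8, 2)→(0, 4): d=(-8,2) inclusive
  edge (0, 4)→(2, 0): d=(2,-4) inclusive
  edge (2, 0)→(8, 2): d=(6,2) inclusive
    (1,0)@(3, 1): e=[18,6,4] → █
    (2,0)@(5, 1): e=[14,14,0] → █  [on edge]
    (3,0)@(7, 1): e=[10,22,-4] → ·
    (0,1)@(1, 3): e=[6,2,20] → █
    (2,1)@(5, 3): e=[-2,18,12] → ·
    (0,2)@(1, 5): e=[-10,6,32] → ·
    (1,2)@(3, 5): e=[-14,14,28] → ·
  covered (4 px):
    · █ █ ·
    █ █ · ·
    · · · ·
    · · · ·
    · · · ·

Z-buffer (winner per pixel, '.' = empty):
  . 1 1 .
  1 1 . .
  . . . .
  . . . .
  . . . .

Result: 1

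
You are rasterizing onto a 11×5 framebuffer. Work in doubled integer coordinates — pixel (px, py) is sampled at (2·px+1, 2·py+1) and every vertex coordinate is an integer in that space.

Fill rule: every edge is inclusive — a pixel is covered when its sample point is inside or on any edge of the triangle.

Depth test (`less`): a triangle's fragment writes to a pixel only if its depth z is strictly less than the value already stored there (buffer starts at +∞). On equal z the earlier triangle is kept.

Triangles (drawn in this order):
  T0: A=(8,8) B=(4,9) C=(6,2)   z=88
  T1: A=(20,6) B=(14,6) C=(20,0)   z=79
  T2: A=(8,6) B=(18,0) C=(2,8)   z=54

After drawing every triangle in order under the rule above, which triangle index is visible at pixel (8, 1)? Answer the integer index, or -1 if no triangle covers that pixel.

T0:
  2·area = 26
  edge (8, 8)→(4, 9): d=(-4,1) inclusive
  edge (4, 9)→(6, 2): d=(2,-7) inclusive
  edge (6, 2)→(8, 8): d=(2,6) inclusive
    (3,2)@(7, 5): e=[13,13,0] → X  [on edge]
    (4,2)@(9, 5): e=[11,27,-12] → .
    (2,3)@(5, 7): e=[7,3,16] → X
    (4,3)@(9, 7): e=[3,31,-8] → .
    (2,4)@(5, 9): e=[-1,7,20] → .
    (3,4)@(7, 9): e=[-3,21,8] → .
  covered (3 px):
    . . . . . . . . . . .
    . . . . . . . . . . .
    . . . X . . . . . . .
    . . X X . . . . . . .
    . . . . . . . . . . .
T1:
  2·area = 36
  edge (20, 6)→(14, 6): d=(-6,0) inclusive
  edge (14, 6)→(20, 0): d=(6,-6) inclusive
  edge (20, 0)→(20, 6): d=(0,6) inclusive
    (9,0)@(19, 1): e=[30,0,6] → X  [on edge]
    (10,0)@(21, 1): e=[30,12,-6] → .
    (8,1)@(17, 3): e=[18,0,18] → X  [on edge]
    (10,1)@(21, 3): e=[18,24,-6] → .
    (7,2)@(15, 5): e=[6,0,30] → X  [on edge]
    (10,2)@(21, 5): e=[6,36,-6] → .
    (6,3)@(13, 7): e=[-6,0,42] → .  [on edge]
    (7,3)@(15, 7): e=[-6,12,30] → .
    (8,3)@(17, 7): e=[-6,24,18] → .
    (9,3)@(19, 7): e=[-6,36,6] → .
    (5,4)@(11, 9): e=[-18,0,54] → .  [on edge]
  covered (6 px):
    . . . . . . . . . X .
    . . . . . . . . X X .
    . . . . . . . X X X .
    . . . . . . . . . . .
    . . . . . . . . . . .
T2:
  2·area = 16  (B↔C swapped to make it positive)
  edge (8, 6)→(2, 8): d=(-6,2) inclusive
  edge (2, 8)→(18, 0): d=(16,-8) inclusive
  edge (18, 0)→(8, 6): d=(-10,6) inclusive
    (6,1)@(13, 3): e=[8,8,0] → X  [on edge]
    (7,1)@(15, 3): e=[4,24,-12] → .
    (8,1)@(17, 3): e=[0,40,-24] → .  [on edge]
    (4,2)@(9, 5): e=[4,8,4] → X
    (5,2)@(11, 5): e=[0,24,-8] → .  [on edge]
    (6,2)@(13, 5): e=[-4,40,-20] → .
    (2,3)@(5, 7): e=[0,8,8] → X  [on edge]
    (3,3)@(7, 7): e=[-4,24,-4] → .
    (4,3)@(9, 7): e=[-8,40,-16] → .
    (1,4)@(3, 9): e=[-8,24,0] → .  [on edge]
    (2,4)@(5, 9): e=[-12,40,-12] → .
  covered (3 px):
    . . . . . . . . . . .
    . . . . . . X . . . .
    . . . . X . . . . . .
    . . X . . . . . . . .
    . . . . . . . . . . .

Z-buffer (winner per pixel, '.' = empty):
  . . . . . . . . . 1 .
  . . . . . . 2 . 1 1 .
  . . . 0 2 . . 1 1 1 .
  . . 2 0 . . . . . . .
  . . . . . . . . . . .

Final: 1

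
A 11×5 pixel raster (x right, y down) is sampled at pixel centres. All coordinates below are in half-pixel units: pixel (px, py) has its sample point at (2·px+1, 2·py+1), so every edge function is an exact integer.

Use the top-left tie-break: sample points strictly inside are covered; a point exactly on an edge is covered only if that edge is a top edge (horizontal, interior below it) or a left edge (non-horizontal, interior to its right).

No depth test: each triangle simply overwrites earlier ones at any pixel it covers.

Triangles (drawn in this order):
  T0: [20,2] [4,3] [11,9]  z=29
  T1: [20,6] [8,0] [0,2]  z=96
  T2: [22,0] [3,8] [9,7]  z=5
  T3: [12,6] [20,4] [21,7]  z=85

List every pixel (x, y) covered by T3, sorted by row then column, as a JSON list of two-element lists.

T0:
  2·area = 103  (B↔C swapped to make it positive)
  edge (20, 2)→(11, 9): d=(-9,7) right/bottom  bias=-1
  edge (11, 9)→(4, 3): d=(-7,-6) top-left  bias=+0
  edge (4, 3)→(20, 2): d=(16,-1) top-left  bias=+0
    (2,1)@(5, 3): e=[96,6,1] → X
    (3,1)@(7, 3): e=[82,18,3] → X
    (4,1)@(9, 3): e=[68,30,5] → X
    (5,1)@(11, 3): e=[54,42,7] → X
    (6,1)@(13, 3): e=[40,54,9] → X
    (7,1)@(15, 3): e=[26,66,11] → X
    (8,1)@(17, 3): e=[12,78,13] → X
    (9,1)@(19, 3): e=[-2,90,15] → .
    (2,2)@(5, 5): e=[78,-8,33] → .
    (3,2)@(7, 5): e=[64,4,35] → X
    (8,2)@(17, 5): e=[-6,64,45] → .
    (3,3)@(7, 7): e=[46,-10,67] → .
    (5,4)@(11, 9): e=[0,0,103] → .  [on edge]
  covered (15 px):
    . . . . . . . . . . .
    . . X X X X X X X . .
    . . . X X X X X . . .
    . . . . X X X . . . .
    . . . . . . . . . . .
T1:
  2·area = 72  (B↔C swapped to make it positive)
  edge (20, 6)→(0, 2): d=(-20,-4) top-left  bias=+0
  edge (0, 2)→(8, 0): d=(8,-2) top-left  bias=+0
  edge (8, 0)→(20, 6): d=(12,6) right/bottom  bias=-1
    (2,0)@(5, 1): e=[40,2,30] → X
    (3,0)@(7, 1): e=[48,6,18] → X
    (4,0)@(9, 1): e=[56,10,6] → X
    (5,0)@(11, 1): e=[64,14,-6] → .
    (2,1)@(5, 3): e=[0,18,54] → X  [on edge]
    (5,1)@(11, 3): e=[24,30,18] → X
    (6,1)@(13, 3): e=[32,34,6] → X
    (7,1)@(15, 3): e=[40,38,-6] → .
    (2,2)@(5, 5): e=[-40,34,78] → .
    (3,2)@(7, 5): e=[-32,38,66] → .
    (4,2)@(9, 5): e=[-24,42,54] → .
    (5,2)@(11, 5): e=[-16,46,42] → .
    (7,2)@(15, 5): e=[0,54,18] → X  [on edge]
  covered (10 px):
    . . X X X . . . . . .
    . . X X X X X . . . .
    . . . . . . . X X . .
    . . . . . . . . . . .
    . . . . . . . . . . .
T2:
  2·area = 29  (B↔C swapped to make it positive)
  edge (22, 0)→(9, 7): d=(-13,7) right/bottom  bias=-1
  edge (9, 7)→(3, 8): d=(-6,1) right/bottom  bias=-1
  edge (3, 8)→(22, 0): d=(19,-8) top-left  bias=+0
    (7,1)@(15, 3): e=[10,18,1] → X
    (8,1)@(17, 3): e=[-4,16,17] → .
    (5,2)@(11, 5): e=[12,10,7] → X
    (6,2)@(13, 5): e=[-2,8,23] → .
    (7,2)@(15, 5): e=[-16,6,39] → .
    (10,2)@(21, 5): e=[-58,0,87] → .  [on edge]
    (3,3)@(7, 7): e=[14,2,13] → X
    (4,3)@(9, 7): e=[0,0,29] → .  [on edge]
    (5,3)@(11, 7): e=[-14,-2,45] → .
    (3,4)@(7, 9): e=[-12,-10,51] → .
  covered (3 px):
    . . . . . . . . . . .
    . . . . . . . X . . .
    . . . . . X . . . . .
    . . . X . . . . . . .
    . . . . . . . . . . .
T3:
  2·area = 26
  edge (12, 6)→(20, 4): d=(8,-2) top-left  bias=+0
  edge (20, 4)→(21, 7): d=(1,3) right/bottom  bias=-1
  edge (21, 7)→(12, 6): d=(-9,-1) top-left  bias=+0
    (9,0)@(19, 1): e=[-26,0,52] → .  [on edge]
    (1,2)@(3, 5): e=[-26,52,0] → .  [on edge]
    (8,2)@(17, 5): e=[2,10,14] → X
    (9,2)@(19, 5): e=[6,4,16] → X
    (10,2)@(21, 5): e=[10,-2,18] → .
    (8,3)@(17, 7): e=[18,12,-4] → .
    (9,3)@(19, 7): e=[22,6,-2] → .
    (10,3)@(21, 7): e=[26,0,0] → .  [on edge]
  covered (2 px):
    . . . . . . . . . . .
    . . . . . . . . . . .
    . . . . . . . . X X .
    . . . . . . . . . . .
    . . . . . . . . . . .

Result: [[8,2],[9,2]]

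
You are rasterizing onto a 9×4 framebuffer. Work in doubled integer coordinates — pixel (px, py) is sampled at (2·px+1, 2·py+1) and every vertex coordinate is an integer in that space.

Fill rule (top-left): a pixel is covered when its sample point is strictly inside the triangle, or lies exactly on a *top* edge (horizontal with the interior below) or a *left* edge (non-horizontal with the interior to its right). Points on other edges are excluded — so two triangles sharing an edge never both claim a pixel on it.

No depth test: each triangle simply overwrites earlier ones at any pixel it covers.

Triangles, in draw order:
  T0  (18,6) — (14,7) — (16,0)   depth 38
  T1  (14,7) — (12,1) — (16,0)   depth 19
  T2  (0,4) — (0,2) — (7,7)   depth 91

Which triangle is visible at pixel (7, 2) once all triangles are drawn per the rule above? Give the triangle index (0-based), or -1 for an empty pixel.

T0:
  2·area = 26
  edge (18, 6)→(14, 7): d=(-4,1) right/bottom  bias=-1
  edge (14, 7)→(16, 0): d=(2,-7) top-left  bias=+0
  edge (16, 0)→(18, 6): d=(2,6) right/bottom  bias=-1
    (8,1)@(17, 3): e=[13,13,0] → .  [on edge]
    (7,2)@(15, 5): e=[7,3,16] → X
    (8,2)@(17, 5): e=[5,17,4] → X
    (7,3)@(15, 7): e=[-1,7,20] → .
    (8,3)@(17, 7): e=[-3,21,8] → .
  covered (2 px):
    . . . . . . . . .
    . . . . . . . . .
    . . . . . . . X X
    . . . . . . . . .
T1:
  2·area = 26
  edge (14, 7)→(12, 1): d=(-2,-6) top-left  bias=+0
  edge (12, 1)→(16, 0): d=(4,-1) top-left  bias=+0
  edge (16, 0)→(14, 7): d=(-2,7) right/bottom  bias=-1
    (6,0)@(13, 1): e=[6,1,19] → X
    (7,0)@(15, 1): e=[18,3,5] → X
    (8,0)@(17, 1): e=[30,5,-9] → .
    (6,1)@(13, 3): e=[2,9,15] → X
    (8,1)@(17, 3): e=[26,13,-13] → .
    (6,2)@(13, 5): e=[-2,17,11] → .
    (7,2)@(15, 5): e=[10,19,-3] → .
  covered (4 px):
    . . . . . . X X .
    . . . . . . X X .
    . . . . . . . . .
    . . . . . . . . .
T2:
  2·area = 14
  edge (0, 4)→(0, 2): d=(0,-2) top-left  bias=+0
  edge (0, 2)→(7, 7): d=(7,5) right/bottom  bias=-1
  edge (7, 7)→(0, 4): d=(-7,-3) top-left  bias=+0
    (0,1)@(1, 3): e=[2,2,10] → X
    (1,1)@(3, 3): e=[6,-8,16] → .
    (0,2)@(1, 5): e=[2,16,-4] → .
    (1,2)@(3, 5): e=[6,6,2] → X
    (2,2)@(5, 5): e=[10,-4,8] → .
    (1,3)@(3, 7): e=[6,20,-12] → .
    (3,3)@(7, 7): e=[14,0,0] → .  [on edge]
  covered (2 px):
    . . . . . . . . .
    X . . . . . . . .
    . X . . . . . . .
    . . . . . . . . .

Z-buffer (winner per pixel, '.' = empty):
  . . . . . . 1 1 .
  2 . . . . . 1 1 .
  . 2 . . . . . 0 0
  . . . . . . . . .

Answer: 0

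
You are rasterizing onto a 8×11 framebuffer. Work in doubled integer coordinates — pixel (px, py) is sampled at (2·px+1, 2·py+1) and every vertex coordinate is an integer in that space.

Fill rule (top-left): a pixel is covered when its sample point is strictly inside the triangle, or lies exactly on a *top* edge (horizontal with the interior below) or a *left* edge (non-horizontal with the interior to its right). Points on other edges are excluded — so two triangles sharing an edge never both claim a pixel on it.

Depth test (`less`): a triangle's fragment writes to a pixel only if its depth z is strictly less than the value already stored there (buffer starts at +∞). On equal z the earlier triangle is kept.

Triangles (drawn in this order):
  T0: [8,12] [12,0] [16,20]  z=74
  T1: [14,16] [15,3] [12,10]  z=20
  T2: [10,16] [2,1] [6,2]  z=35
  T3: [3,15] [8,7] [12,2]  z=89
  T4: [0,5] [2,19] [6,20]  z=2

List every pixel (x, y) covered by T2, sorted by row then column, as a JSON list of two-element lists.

T0:
  2·area = 128
  edge (8, 12)→(12, 0): d=(4,-12) top-left  bias=+0
  edge (12, 0)→(16, 20): d=(4,20) right/bottom  bias=-1
  edge (16, 20)→(8, 12): d=(-8,-8) top-left  bias=+0
    (5,1)@(11, 3): e=[0,32,96] → #  [on edge]
    (6,1)@(13, 3): e=[24,-8,112] → ·
    (0,2)@(1, 5): e=[-112,240,0] → ·  [on edge]
    (5,2)@(11, 5): e=[8,40,80] → #
    (6,2)@(13, 5): e=[32,0,96] → ·  [on edge]
    (1,3)@(3, 7): e=[-80,208,0] → ·  [on edge]
    (5,3)@(11, 7): e=[16,48,64] → #
    (6,3)@(13, 7): e=[40,8,80] → #
    (7,3)@(15, 7): e=[64,-32,96] → ·
    (2,4)@(5, 9): e=[-48,176,0] → ·  [on edge]
    (4,4)@(9, 9): e=[0,96,32] → #  [on edge]
    (7,4)@(15, 9): e=[72,-24,80] → ·
    (3,5)@(7, 11): e=[-16,144,0] → ·  [on edge]
    (4,6)@(9, 13): e=[16,112,0] → #  [on edge]
    (3,7)@(7, 15): e=[0,160,-32] → ·  [on edge]
    (5,7)@(11, 15): e=[48,80,0] → #  [on edge]
    (7,7)@(15, 15): e=[96,0,32] → ·  [on edge]
    (6,8)@(13, 17): e=[80,48,0] → #  [on edge]
    (7,9)@(15, 19): e=[112,16,0] → #  [on edge]
    (2,10)@(5, 21): e=[0,224,-96] → ·  [on edge]
  covered (18 px):
    · · · · · · · ·
    · · · · · # · ·
    · · · · · # · ·
    · · · · · # # ·
    · · · · # # # ·
    · · · · # # # ·
    · · · · # # # ·
    · · · · · # # ·
    · · · · · · # #
    · · · · · · · #
    · · · · · · · ·
T1:
  2·area = 32  (B↔C swapped to make it positive)
  edge (14, 16)→(12, 10): d=(-2,-6) top-left  bias=+0
  edge (12, 10)→(15, 3): d=(3,-7) top-left  bias=+0
  edge (15, 3)→(14, 16): d=(-1,13) right/bottom  bias=-1
    (4,0)@(9, 1): e=[0,-48,80] → ·  [on edge]
    (7,1)@(15, 3): e=[32,0,0] → ·  [on edge]
    (5,3)@(11, 7): e=[0,-16,48] → ·  [on edge]
    (6,4)@(13, 9): e=[8,4,20] → #
    (7,4)@(15, 9): e=[20,18,-6] → ·
    (6,5)@(13, 11): e=[4,10,18] → #
    (7,5)@(15, 11): e=[16,24,-8] → ·
    (6,6)@(13, 13): e=[0,16,16] → #  [on edge]
    (7,6)@(15, 13): e=[12,30,-10] → ·
    (6,7)@(13, 15): e=[-4,22,14] → ·
    (4,8)@(9, 17): e=[-32,0,64] → ·  [on edge]
    (7,9)@(15, 19): e=[0,48,-16] → ·  [on edge]
  covered (3 px):
    · · · · · · · ·
    · · · · · · · ·
    · · · · · · · ·
    · · · · · · · ·
    · · · · · · # ·
    · · · · · · # ·
    · · · · · · # ·
    · · · · · · · ·
    · · · · · · · ·
    · · · · · · · ·
    · · · · · · · ·
T2:
  2·area = 52
  edge (10, 16)→(2, 1): d=(-8,-15) top-left  bias=+0
  edge (2, 1)→(6, 2): d=(4,1) right/bottom  bias=-1
  edge (6, 2)→(10, 16): d=(4,14) right/bottom  bias=-1
    (2,1)@(5, 3): e=[29,5,18] → #
    (3,1)@(7, 3): e=[59,3,-10] → ·
    (2,2)@(5, 5): e=[13,13,26] → #
    (3,2)@(7, 5): e=[43,11,-2] → ·
    (2,3)@(5, 7): e=[-3,21,34] → ·
    (3,3)@(7, 7): e=[27,19,6] → #
    (4,3)@(9, 7): e=[57,17,-22] → ·
    (3,4)@(7, 9): e=[11,27,14] → #
    (4,4)@(9, 9): e=[41,25,-14] → ·
    (3,5)@(7, 11): e=[-5,35,22] → ·
    (4,6)@(9, 13): e=[9,41,2] → #
    (5,6)@(11, 13): e=[39,39,-26] → ·
  covered (5 px):
    · · · · · · · ·
    · · # · · · · ·
    · · # · · · · ·
    · · · # · · · ·
    · · · # · · · ·
    · · · · · · · ·
    · · · · # · · ·
    · · · · · · · ·
    · · · · · · · ·
    · · · · · · · ·
    · · · · · · · ·
T3:
  2·area = 7
  edge (3, 15)→(8, 7): d=(5,-8) top-left  bias=+0
  edge (8, 7)→(12, 2): d=(4,-5) top-left  bias=+0
  edge (12, 2)→(3, 15): d=(-9,13) right/bottom  bias=-1
    (3,4)@(7, 9): e=[2,3,2] → #
    (4,4)@(9, 9): e=[18,13,-24] → ·
    (3,5)@(7, 11): e=[12,11,-16] → ·
    (1,7)@(3, 15): e=[0,7,0] → ·  [on edge]
  covered (1 px):
    · · · · · · · ·
    · · · · · · · ·
    · · · · · · · ·
    · · · · · · · ·
    · · · # · · · ·
    · · · · · · · ·
    · · · · · · · ·
    · · · · · · · ·
    · · · · · · · ·
    · · · · · · · ·
    · · · · · · · ·
T4:
  2·area = 54  (B↔C swapped to make it positive)
  edge (0, 5)→(6, 20): d=(6,15) right/bottom  bias=-1
  edge (6, 20)→(2, 19): d=(-4,-1) top-left  bias=+0
  edge (2, 19)→(0, 5): d=(-2,-14) top-left  bias=+0
    (0,4)@(1, 9): e=[9,39,6] → #
    (1,4)@(3, 9): e=[-21,41,34] → ·
    (0,5)@(1, 11): e=[21,31,2] → #
    (1,5)@(3, 11): e=[-9,33,30] → ·
    (0,6)@(1, 13): e=[33,23,-2] → ·
    (1,6)@(3, 13): e=[3,25,26] → #
    (2,6)@(5, 13): e=[-27,27,54] → ·
    (1,7)@(3, 15): e=[15,17,22] → #
    (2,7)@(5, 15): e=[-15,19,50] → ·
    (1,8)@(3, 17): e=[27,9,18] → #
    (2,8)@(5, 17): e=[-3,11,46] → ·
    (1,9)@(3, 19): e=[39,1,14] → #
  covered (7 px):
    · · · · · · · ·
    · · · · · · · ·
    · · · · · · · ·
    · · · · · · · ·
    # · · · · · · ·
    # · · · · · · ·
    · # · · · · · ·
    · # · · · · · ·
    · # · · · · · ·
    · # # · · · · ·
    · · · · · · · ·

Final: [[2,1],[2,2],[3,3],[3,4],[4,6]]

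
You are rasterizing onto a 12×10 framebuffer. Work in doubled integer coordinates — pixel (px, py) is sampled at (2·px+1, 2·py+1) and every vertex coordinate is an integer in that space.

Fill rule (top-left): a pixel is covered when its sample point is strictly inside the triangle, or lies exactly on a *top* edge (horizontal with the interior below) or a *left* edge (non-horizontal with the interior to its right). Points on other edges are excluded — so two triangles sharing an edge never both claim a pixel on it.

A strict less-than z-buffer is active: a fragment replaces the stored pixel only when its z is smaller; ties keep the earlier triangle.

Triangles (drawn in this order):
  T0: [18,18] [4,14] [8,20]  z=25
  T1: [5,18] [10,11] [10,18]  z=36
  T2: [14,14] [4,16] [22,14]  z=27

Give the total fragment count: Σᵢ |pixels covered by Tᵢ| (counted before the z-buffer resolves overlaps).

T0:
  2·area = 68  (B↔C swapped to make it positive)
  edge (18, 18)→(8, 20): d=(-10,2) right/bottom  bias=-1
  edge (8, 20)→(4, 14): d=(-4,-6) top-left  bias=+0
  edge (4, 14)→(18, 18): d=(14,4) right/bottom  bias=-1
    (2,7)@(5, 15): e=[56,2,10] → #
    (3,7)@(7, 15): e=[52,14,2] → #
    (4,7)@(9, 15): e=[48,26,-6] → ·
    (2,8)@(5, 17): e=[36,-6,38] → ·
    (3,8)@(7, 17): e=[32,6,30] → #
    (4,8)@(9, 17): e=[28,18,22] → #
    (5,8)@(11, 17): e=[24,30,14] → #
    (6,8)@(13, 17): e=[20,42,6] → #
    (7,8)@(15, 17): e=[16,54,-2] → ·
    (11,8)@(23, 17): e=[0,102,-34] → ·  [on edge]
    (3,9)@(7, 19): e=[12,-2,58] → ·
    (4,9)@(9, 19): e=[8,10,50] → #
    (6,9)@(13, 19): e=[0,34,34] → ·  [on edge]
  covered (8 px):
    · · · · · · · · · · · ·
    · · · · · · · · · · · ·
    · · · · · · · · · · · ·
    · · · · · · · · · · · ·
    · · · · · · · · · · · ·
    · · · · · · · · · · · ·
    · · · · · · · · · · · ·
    · · # # · · · · · · · ·
    · · · # # # # · · · · ·
    · · · · # # · · · · · ·
T1:
  2·area = 35
  edge (5, 18)→(10, 11): d=(5,-7) top-left  bias=+0
  edge (10, 11)→(10, 18): d=(0,7) right/bottom  bias=-1
  edge (10, 18)→(5, 18): d=(-5,0) right/bottom  bias=-1
    (4,6)@(9, 13): e=[3,7,25] → #
    (5,6)@(11, 13): e=[17,-7,25] → ·
    (4,7)@(9, 15): e=[13,7,15] → #
    (5,7)@(11, 15): e=[27,-7,15] → ·
    (3,8)@(7, 17): e=[9,21,5] → #
    (5,8)@(11, 17): e=[37,-7,5] → ·
    (3,9)@(7, 19): e=[19,21,-5] → ·
    (4,9)@(9, 19): e=[33,7,-5] → ·
  covered (4 px):
    · · · · · · · · · · · ·
    · · · · · · · · · · · ·
    · · · · · · · · · · · ·
    · · · · · · · · · · · ·
    · · · · · · · · · · · ·
    · · · · · · · · · · · ·
    · · · · # · · · · · · ·
    · · · · # · · · · · · ·
    · · · # # · · · · · · ·
    · · · · · · · · · · · ·
T2:
  2·area = 16  (B↔C swapped to make it positive)
  edge (14, 14)→(22, 14): d=(8,0) top-left  bias=+0
  edge (22, 14)→(4, 16): d=(-18,2) right/bottom  bias=-1
  edge (4, 16)→(14, 14): d=(10,-2) top-left  bias=+0
    (9,6)@(19, 13): e=[-8,24,0] → ·  [on edge]
    (4,7)@(9, 15): e=[8,8,0] → #  [on edge]
    (5,7)@(11, 15): e=[8,4,4] → #
    (6,7)@(13, 15): e=[8,0,8] → ·  [on edge]
    (4,8)@(9, 17): e=[24,-28,20] → ·
    (5,8)@(11, 17): e=[24,-32,24] → ·
  covered (2 px):
    · · · · · · · · · · · ·
    · · · · · · · · · · · ·
    · · · · · · · · · · · ·
    · · · · · · · · · · · ·
    · · · · · · · · · · · ·
    · · · · · · · · · · · ·
    · · · · · · · · · · · ·
    · · · · # # · · · · · ·
    · · · · · · · · · · · ·
    · · · · · · · · · · · ·

Final: 14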